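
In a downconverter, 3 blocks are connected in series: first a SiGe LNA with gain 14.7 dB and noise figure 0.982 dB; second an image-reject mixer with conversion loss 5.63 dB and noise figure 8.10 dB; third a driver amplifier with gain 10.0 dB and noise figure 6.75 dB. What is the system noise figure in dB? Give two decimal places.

2.79 dB

Convert to linear (a loss of L dB is a gain of −L dB): F_i = 10^(NF_i/10), G_i = 10^(G_i,dB/10)
  Stage 1: F_1 = 10^(0.982/10) = 1.254, G_1 = 10^(14.7/10) = 29.51
  Stage 2: F_2 = 10^(8.10/10) = 6.457, G_2 = 10^(−5.63/10) = 0.2735
  Stage 3: F_3 = 10^(6.75/10) = 4.732, G_3 = 10^(10.0/10) = 10.00
Friis cascade:
  F = 1.254 + (6.457 − 1)/29.51 + (4.732 − 1)/8.072 = 1.901
NF = 10 log₁₀(1.901) = 2.79 dB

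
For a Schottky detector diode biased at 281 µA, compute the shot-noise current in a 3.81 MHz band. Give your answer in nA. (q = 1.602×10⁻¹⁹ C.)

18.5 nA

I_n = √(2qI·B)
2qI·B = 2 × 1.602×10⁻¹⁹ × 2.81×10⁻⁴ × 3.81×10⁶ = 3.43×10⁻¹⁶ A²
I_n = √(3.43×10⁻¹⁶) = 1.85×10⁻⁸ A = 18.5 nA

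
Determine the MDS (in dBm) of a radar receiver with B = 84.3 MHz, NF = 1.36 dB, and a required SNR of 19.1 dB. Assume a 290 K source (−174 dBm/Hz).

Sensitivity = −174 + 10 log₁₀(B) + NF + SNR_min
= −174 + 79.26 + 1.36 + 19.1
= −74.28 dBm → −74.3 dBm

−74.3 dBm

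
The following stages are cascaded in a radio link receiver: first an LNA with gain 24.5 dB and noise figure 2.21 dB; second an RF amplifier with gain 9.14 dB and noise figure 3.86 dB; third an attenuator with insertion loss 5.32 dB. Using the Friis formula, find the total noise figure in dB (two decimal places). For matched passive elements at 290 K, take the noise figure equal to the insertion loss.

2.23 dB

Convert to linear (a loss of L dB is a gain of −L dB): F_i = 10^(NF_i/10), G_i = 10^(G_i,dB/10)
  Stage 1: F_1 = 10^(2.21/10) = 1.663, G_1 = 10^(24.5/10) = 281.8
  Stage 2: F_2 = 10^(3.86/10) = 2.432, G_2 = 10^(9.14/10) = 8.204
  Stage 3: F_3 = 10^(5.32/10) = 3.404, G_3 = 10^(−5.32/10) = 0.2938
Friis cascade:
  F = 1.663 + (2.432 − 1)/281.8 + (3.404 − 1)/2312 = 1.670
NF = 10 log₁₀(1.670) = 2.23 dB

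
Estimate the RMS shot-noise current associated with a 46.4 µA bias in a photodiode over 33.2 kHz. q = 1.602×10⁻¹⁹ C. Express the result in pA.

703 pA

I_n = √(2qI·B)
2qI·B = 2 × 1.602×10⁻¹⁹ × 4.64×10⁻⁵ × 3.32×10⁴ = 4.94×10⁻¹⁹ A²
I_n = √(4.94×10⁻¹⁹) = 7.03×10⁻¹⁰ A = 703 pA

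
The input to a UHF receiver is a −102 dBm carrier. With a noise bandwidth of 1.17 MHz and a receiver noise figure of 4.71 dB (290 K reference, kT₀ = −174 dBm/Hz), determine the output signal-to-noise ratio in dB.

6.6 dB

Noise floor: N = −174 + 10 log₁₀(B) + NF
10 log₁₀(1.17×10⁶) = 60.68 dB
N = −174 + 60.68 + 4.71 = −108.61 dBm
SNR = P_sig − N = −102 − (−108.61) = 6.61 dB → 6.6 dB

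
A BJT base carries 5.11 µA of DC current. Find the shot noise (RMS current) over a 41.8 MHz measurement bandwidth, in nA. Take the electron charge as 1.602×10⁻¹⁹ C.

8.27 nA

I_n = √(2qI·B)
2qI·B = 2 × 1.602×10⁻¹⁹ × 5.11×10⁻⁶ × 4.18×10⁷ = 6.84×10⁻¹⁷ A²
I_n = √(6.84×10⁻¹⁷) = 8.27×10⁻⁹ A = 8.27 nA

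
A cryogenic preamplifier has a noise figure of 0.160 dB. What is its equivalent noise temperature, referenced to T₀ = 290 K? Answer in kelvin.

10.9 K

F = 10^(0.160/10) = 1.03753
T_e = (F − 1)·T₀ = (1.03753 − 1) × 290 = 10.9 K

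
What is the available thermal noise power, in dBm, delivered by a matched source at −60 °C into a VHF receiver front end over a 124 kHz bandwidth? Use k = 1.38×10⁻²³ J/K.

T = −60 °C + 273.15 = 213.15 K
P_n = kTB = 1.38×10⁻²³ × 213.15 × 1.24×10⁵ = 3.65×10⁻¹⁶ W
In dBm: 10 log₁₀(3.65×10⁻¹⁶ / 10⁻³) = −124.4 dBm

−124.4 dBm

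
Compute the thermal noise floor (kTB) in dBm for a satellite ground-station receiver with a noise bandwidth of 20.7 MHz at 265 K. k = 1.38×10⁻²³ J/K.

−101.2 dBm

P_n = kTB = 1.38×10⁻²³ × 265 × 2.07×10⁷ = 7.57×10⁻¹⁴ W
In dBm: 10 log₁₀(7.57×10⁻¹⁴ / 10⁻³) = −101.2 dBm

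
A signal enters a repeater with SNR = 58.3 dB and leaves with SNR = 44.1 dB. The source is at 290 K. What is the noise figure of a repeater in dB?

NF (dB) = SNR_in(dB) − SNR_out(dB) when the source is at T₀
NF = 58.3 − 44.1 = 14.2 dB

14.2 dB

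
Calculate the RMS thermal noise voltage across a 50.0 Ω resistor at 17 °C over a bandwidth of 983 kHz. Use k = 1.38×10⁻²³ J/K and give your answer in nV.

T = 17 °C + 273.15 = 290.15 K
V_n = √(4kTRB)
4kTRB = 4 × 1.38×10⁻²³ × 290.15 × 5.00×10¹ × 9.83×10⁵ = 7.87×10⁻¹³ V²
V_n = √(7.87×10⁻¹³) = 8.87×10⁻⁷ V = 887 nV

887 nV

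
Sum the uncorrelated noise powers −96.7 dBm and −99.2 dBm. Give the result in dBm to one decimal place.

Convert to linear, add, convert back:
P₁ = 2.14×10⁻¹³ W, P₂ = 1.20×10⁻¹³ W
P_tot = 3.34×10⁻¹³ W → 10 log₁₀(P_tot / 10⁻³) = −94.8 dBm

−94.8 dBm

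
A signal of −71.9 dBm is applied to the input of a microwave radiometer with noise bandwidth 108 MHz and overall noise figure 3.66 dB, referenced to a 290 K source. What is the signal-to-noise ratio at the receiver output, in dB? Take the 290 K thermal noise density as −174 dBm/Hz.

18.1 dB

Noise floor: N = −174 + 10 log₁₀(B) + NF
10 log₁₀(1.08×10⁸) = 80.33 dB
N = −174 + 80.33 + 3.66 = −90.01 dBm
SNR = P_sig − N = −71.9 − (−90.01) = 18.11 dB → 18.1 dB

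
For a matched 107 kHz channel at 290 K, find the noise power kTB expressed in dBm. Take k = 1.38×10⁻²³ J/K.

−123.7 dBm

P_n = kTB = 1.38×10⁻²³ × 290 × 1.07×10⁵ = 4.28×10⁻¹⁶ W
In dBm: 10 log₁₀(4.28×10⁻¹⁶ / 10⁻³) = −123.7 dBm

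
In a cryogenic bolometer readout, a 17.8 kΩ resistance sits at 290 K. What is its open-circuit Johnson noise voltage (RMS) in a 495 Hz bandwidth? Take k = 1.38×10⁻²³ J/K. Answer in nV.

376 nV

V_n = √(4kTRB)
4kTRB = 4 × 1.38×10⁻²³ × 290 × 1.78×10⁴ × 4.95×10² = 1.41×10⁻¹³ V²
V_n = √(1.41×10⁻¹³) = 3.76×10⁻⁷ V = 376 nV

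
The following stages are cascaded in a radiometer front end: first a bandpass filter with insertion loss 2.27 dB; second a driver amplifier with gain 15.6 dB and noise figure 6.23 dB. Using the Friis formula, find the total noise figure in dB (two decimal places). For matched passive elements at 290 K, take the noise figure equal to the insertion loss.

Convert to linear (a loss of L dB is a gain of −L dB): F_i = 10^(NF_i/10), G_i = 10^(G_i,dB/10)
  Stage 1: F_1 = 10^(2.27/10) = 1.687, G_1 = 10^(−2.27/10) = 0.5929
  Stage 2: F_2 = 10^(6.23/10) = 4.198, G_2 = 10^(15.6/10) = 36.31
Friis cascade:
  F = 1.687 + (4.198 − 1)/0.5929 = 7.079
NF = 10 log₁₀(7.079) = 8.50 dB

8.50 dB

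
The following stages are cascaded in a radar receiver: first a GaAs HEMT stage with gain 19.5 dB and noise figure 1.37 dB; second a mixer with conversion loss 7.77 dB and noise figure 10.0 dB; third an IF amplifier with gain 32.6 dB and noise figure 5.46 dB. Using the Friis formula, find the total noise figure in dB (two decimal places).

Convert to linear (a loss of L dB is a gain of −L dB): F_i = 10^(NF_i/10), G_i = 10^(G_i,dB/10)
  Stage 1: F_1 = 10^(1.37/10) = 1.371, G_1 = 10^(19.5/10) = 89.13
  Stage 2: F_2 = 10^(10.0/10) = 10.00, G_2 = 10^(−7.77/10) = 0.1671
  Stage 3: F_3 = 10^(5.46/10) = 3.516, G_3 = 10^(32.6/10) = 1820
Friis cascade:
  F = 1.371 + (10.00 − 1)/89.13 + (3.516 − 1)/14.89 = 1.641
NF = 10 log₁₀(1.641) = 2.15 dB

2.15 dB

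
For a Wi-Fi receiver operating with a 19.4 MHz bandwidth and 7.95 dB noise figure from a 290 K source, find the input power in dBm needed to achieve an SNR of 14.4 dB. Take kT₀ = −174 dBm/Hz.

−78.8 dBm

Sensitivity = −174 + 10 log₁₀(B) + NF + SNR_min
= −174 + 72.88 + 7.95 + 14.4
= −78.77 dBm → −78.8 dBm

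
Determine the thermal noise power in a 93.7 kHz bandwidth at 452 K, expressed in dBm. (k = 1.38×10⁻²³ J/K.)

P_n = kTB = 1.38×10⁻²³ × 452 × 9.37×10⁴ = 5.84×10⁻¹⁶ W
In dBm: 10 log₁₀(5.84×10⁻¹⁶ / 10⁻³) = −122.3 dBm

−122.3 dBm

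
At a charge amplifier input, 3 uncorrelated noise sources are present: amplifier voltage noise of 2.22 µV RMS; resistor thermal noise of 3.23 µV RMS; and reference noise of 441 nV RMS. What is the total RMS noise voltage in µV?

3.94 µV

Uncorrelated sources add in power (mean-square): V_tot = √(ΣV_i²)
V_tot = √[(2.22×10⁻⁶)² + (3.23×10⁻⁶)² + (4.41×10⁻⁷)²] = 3.94×10⁻⁶ V = 3.94 µV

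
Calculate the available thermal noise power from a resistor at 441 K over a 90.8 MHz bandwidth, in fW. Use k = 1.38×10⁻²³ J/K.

553 fW

P_n = kTB = 1.38×10⁻²³ × 441 × 9.08×10⁷ = 5.53×10⁻¹³ W = 553 fW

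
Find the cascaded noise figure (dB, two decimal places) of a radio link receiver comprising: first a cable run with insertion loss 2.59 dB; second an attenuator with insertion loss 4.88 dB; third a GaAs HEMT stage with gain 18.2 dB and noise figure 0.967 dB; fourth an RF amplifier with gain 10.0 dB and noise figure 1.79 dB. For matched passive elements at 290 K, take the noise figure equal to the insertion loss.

Convert to linear (a loss of L dB is a gain of −L dB): F_i = 10^(NF_i/10), G_i = 10^(G_i,dB/10)
  Stage 1: F_1 = 10^(2.59/10) = 1.816, G_1 = 10^(−2.59/10) = 0.5508
  Stage 2: F_2 = 10^(4.88/10) = 3.076, G_2 = 10^(−4.88/10) = 0.3251
  Stage 3: F_3 = 10^(0.967/10) = 1.249, G_3 = 10^(18.2/10) = 66.07
  Stage 4: F_4 = 10^(1.79/10) = 1.510, G_4 = 10^(10.0/10) = 10.00
Friis cascade:
  F = 1.816 + (3.076 − 1)/0.5508 + (1.249 − 1)/0.1791 + (1.510 − 1)/11.83 = 7.021
NF = 10 log₁₀(7.021) = 8.46 dB

8.46 dB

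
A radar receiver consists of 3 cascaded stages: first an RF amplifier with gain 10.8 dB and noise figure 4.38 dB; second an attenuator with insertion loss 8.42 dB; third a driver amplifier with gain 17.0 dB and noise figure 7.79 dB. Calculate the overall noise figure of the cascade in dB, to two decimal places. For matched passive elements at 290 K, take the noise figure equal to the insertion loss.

Convert to linear (a loss of L dB is a gain of −L dB): F_i = 10^(NF_i/10), G_i = 10^(G_i,dB/10)
  Stage 1: F_1 = 10^(4.38/10) = 2.742, G_1 = 10^(10.8/10) = 12.02
  Stage 2: F_2 = 10^(8.42/10) = 6.950, G_2 = 10^(−8.42/10) = 0.1439
  Stage 3: F_3 = 10^(7.79/10) = 6.012, G_3 = 10^(17.0/10) = 50.12
Friis cascade:
  F = 2.742 + (6.950 − 1)/12.02 + (6.012 − 1)/1.730 = 6.134
NF = 10 log₁₀(6.134) = 7.88 dB

7.88 dB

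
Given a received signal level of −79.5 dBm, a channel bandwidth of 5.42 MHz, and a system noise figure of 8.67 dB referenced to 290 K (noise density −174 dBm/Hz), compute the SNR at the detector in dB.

18.5 dB

Noise floor: N = −174 + 10 log₁₀(B) + NF
10 log₁₀(5.42×10⁶) = 67.34 dB
N = −174 + 67.34 + 8.67 = −97.99 dBm
SNR = P_sig − N = −79.5 − (−97.99) = 18.49 dB → 18.5 dB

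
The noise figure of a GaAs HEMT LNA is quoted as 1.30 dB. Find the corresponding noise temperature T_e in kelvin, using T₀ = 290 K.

101 K

F = 10^(1.30/10) = 1.34896
T_e = (F − 1)·T₀ = (1.34896 − 1) × 290 = 101 K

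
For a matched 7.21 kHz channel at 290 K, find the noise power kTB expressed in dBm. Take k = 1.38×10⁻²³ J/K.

−135.4 dBm

P_n = kTB = 1.38×10⁻²³ × 290 × 7.21×10³ = 2.89×10⁻¹⁷ W
In dBm: 10 log₁₀(2.89×10⁻¹⁷ / 10⁻³) = −135.4 dBm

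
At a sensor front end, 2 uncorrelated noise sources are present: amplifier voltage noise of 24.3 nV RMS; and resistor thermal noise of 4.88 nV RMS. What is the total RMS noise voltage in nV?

Uncorrelated sources add in power (mean-square): V_tot = √(ΣV_i²)
V_tot = √[(2.43×10⁻⁸)² + (4.88×10⁻⁹)²] = 2.48×10⁻⁸ V = 24.8 nV

24.8 nV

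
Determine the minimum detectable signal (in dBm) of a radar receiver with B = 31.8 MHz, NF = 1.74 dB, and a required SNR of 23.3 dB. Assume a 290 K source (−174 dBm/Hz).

−73.9 dBm

Sensitivity = −174 + 10 log₁₀(B) + NF + SNR_min
= −174 + 75.02 + 1.74 + 23.3
= −73.94 dBm → −73.9 dBm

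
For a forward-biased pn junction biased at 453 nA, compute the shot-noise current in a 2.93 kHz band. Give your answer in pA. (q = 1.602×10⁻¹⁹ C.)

I_n = √(2qI·B)
2qI·B = 2 × 1.602×10⁻¹⁹ × 4.53×10⁻⁷ × 2.93×10³ = 4.25×10⁻²² A²
I_n = √(4.25×10⁻²²) = 2.06×10⁻¹¹ A = 20.6 pA

20.6 pA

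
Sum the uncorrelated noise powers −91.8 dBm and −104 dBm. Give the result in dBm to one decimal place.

−91.5 dBm

Convert to linear, add, convert back:
P₁ = 6.61×10⁻¹³ W, P₂ = 3.98×10⁻¹⁴ W
P_tot = 7.01×10⁻¹³ W → 10 log₁₀(P_tot / 10⁻³) = −91.5 dBm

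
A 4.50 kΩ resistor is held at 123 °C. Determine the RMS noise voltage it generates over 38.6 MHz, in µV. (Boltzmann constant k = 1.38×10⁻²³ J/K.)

T = 123 °C + 273.15 = 396.15 K
V_n = √(4kTRB)
4kTRB = 4 × 1.38×10⁻²³ × 396.15 × 4.50×10³ × 3.86×10⁷ = 3.80×10⁻⁹ V²
V_n = √(3.80×10⁻⁹) = 6.16×10⁻⁵ V = 61.6 µV

61.6 µV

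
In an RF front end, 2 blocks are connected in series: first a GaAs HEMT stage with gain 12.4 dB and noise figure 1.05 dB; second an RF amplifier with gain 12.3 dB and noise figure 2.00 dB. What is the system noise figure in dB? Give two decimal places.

Convert to linear (a loss of L dB is a gain of −L dB): F_i = 10^(NF_i/10), G_i = 10^(G_i,dB/10)
  Stage 1: F_1 = 10^(1.05/10) = 1.274, G_1 = 10^(12.4/10) = 17.38
  Stage 2: F_2 = 10^(2.00/10) = 1.585, G_2 = 10^(12.3/10) = 16.98
Friis cascade:
  F = 1.274 + (1.585 − 1)/17.38 = 1.307
NF = 10 log₁₀(1.307) = 1.16 dB

1.16 dB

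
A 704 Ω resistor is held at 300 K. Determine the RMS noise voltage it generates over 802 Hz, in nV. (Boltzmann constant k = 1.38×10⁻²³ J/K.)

V_n = √(4kTRB)
4kTRB = 4 × 1.38×10⁻²³ × 300 × 7.04×10² × 8.02×10² = 9.35×10⁻¹⁵ V²
V_n = √(9.35×10⁻¹⁵) = 9.67×10⁻⁸ V = 96.7 nV

96.7 nV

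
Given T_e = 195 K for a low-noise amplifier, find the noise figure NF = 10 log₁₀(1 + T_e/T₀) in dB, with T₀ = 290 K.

F = 1 + T_e/T₀ = 1 + 195/290 = 1.67241
NF = 10 log₁₀(1.67241) = 2.23 dB

2.23 dB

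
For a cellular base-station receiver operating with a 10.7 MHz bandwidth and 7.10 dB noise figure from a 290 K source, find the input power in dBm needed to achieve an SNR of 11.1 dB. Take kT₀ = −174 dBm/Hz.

−85.5 dBm

Sensitivity = −174 + 10 log₁₀(B) + NF + SNR_min
= −174 + 70.29 + 7.10 + 11.1
= −85.51 dBm → −85.5 dBm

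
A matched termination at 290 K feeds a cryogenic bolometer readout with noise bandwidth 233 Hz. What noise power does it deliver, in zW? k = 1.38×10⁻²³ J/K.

932 zW

P_n = kTB = 1.38×10⁻²³ × 290 × 2.33×10² = 9.32×10⁻¹⁹ W = 932 zW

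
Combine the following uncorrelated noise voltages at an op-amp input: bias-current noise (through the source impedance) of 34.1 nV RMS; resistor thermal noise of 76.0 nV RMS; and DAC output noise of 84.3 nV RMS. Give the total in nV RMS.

119 nV

Uncorrelated sources add in power (mean-square): V_tot = √(ΣV_i²)
V_tot = √[(3.41×10⁻⁸)² + (7.60×10⁻⁸)² + (8.43×10⁻⁸)²] = 1.19×10⁻⁷ V = 119 nV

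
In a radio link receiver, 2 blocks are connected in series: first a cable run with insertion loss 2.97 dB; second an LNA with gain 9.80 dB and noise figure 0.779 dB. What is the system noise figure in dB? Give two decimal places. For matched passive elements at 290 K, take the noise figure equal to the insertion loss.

Convert to linear (a loss of L dB is a gain of −L dB): F_i = 10^(NF_i/10), G_i = 10^(G_i,dB/10)
  Stage 1: F_1 = 10^(2.97/10) = 1.982, G_1 = 10^(−2.97/10) = 0.5047
  Stage 2: F_2 = 10^(0.779/10) = 1.196, G_2 = 10^(9.80/10) = 9.550
Friis cascade:
  F = 1.982 + (1.196 − 1)/0.5047 = 2.371
NF = 10 log₁₀(2.371) = 3.75 dB

3.75 dB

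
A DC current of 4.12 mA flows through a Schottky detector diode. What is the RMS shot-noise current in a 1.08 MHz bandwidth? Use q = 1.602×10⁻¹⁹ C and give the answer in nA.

I_n = √(2qI·B)
2qI·B = 2 × 1.602×10⁻¹⁹ × 4.12×10⁻³ × 1.08×10⁶ = 1.43×10⁻¹⁵ A²
I_n = √(1.43×10⁻¹⁵) = 3.78×10⁻⁸ A = 37.8 nA

37.8 nA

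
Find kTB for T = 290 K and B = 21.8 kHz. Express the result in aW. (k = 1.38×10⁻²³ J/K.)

P_n = kTB = 1.38×10⁻²³ × 290 × 2.18×10⁴ = 8.72×10⁻¹⁷ W = 87.2 aW

87.2 aW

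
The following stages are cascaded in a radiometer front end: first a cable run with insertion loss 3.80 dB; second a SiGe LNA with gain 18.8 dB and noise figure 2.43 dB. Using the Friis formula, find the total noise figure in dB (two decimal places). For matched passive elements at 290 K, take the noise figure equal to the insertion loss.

Convert to linear (a loss of L dB is a gain of −L dB): F_i = 10^(NF_i/10), G_i = 10^(G_i,dB/10)
  Stage 1: F_1 = 10^(3.80/10) = 2.399, G_1 = 10^(−3.80/10) = 0.4169
  Stage 2: F_2 = 10^(2.43/10) = 1.750, G_2 = 10^(18.8/10) = 75.86
Friis cascade:
  F = 2.399 + (1.750 − 1)/0.4169 = 4.198
NF = 10 log₁₀(4.198) = 6.23 dB

6.23 dB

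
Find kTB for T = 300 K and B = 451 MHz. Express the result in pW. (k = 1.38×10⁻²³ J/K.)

P_n = kTB = 1.38×10⁻²³ × 300 × 4.51×10⁸ = 1.87×10⁻¹² W = 1.87 pW

1.87 pW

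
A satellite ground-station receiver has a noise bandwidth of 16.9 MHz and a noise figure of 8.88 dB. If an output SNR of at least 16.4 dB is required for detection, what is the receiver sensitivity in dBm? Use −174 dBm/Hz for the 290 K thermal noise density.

−76.4 dBm

Sensitivity = −174 + 10 log₁₀(B) + NF + SNR_min
= −174 + 72.28 + 8.88 + 16.4
= −76.44 dBm → −76.4 dBm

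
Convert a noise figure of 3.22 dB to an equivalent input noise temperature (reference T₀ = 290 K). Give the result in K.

319 K

F = 10^(3.22/10) = 2.09894
T_e = (F − 1)·T₀ = (2.09894 − 1) × 290 = 319 K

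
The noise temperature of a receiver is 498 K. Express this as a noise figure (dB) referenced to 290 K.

4.34 dB

F = 1 + T_e/T₀ = 1 + 498/290 = 2.71724
NF = 10 log₁₀(2.71724) = 4.34 dB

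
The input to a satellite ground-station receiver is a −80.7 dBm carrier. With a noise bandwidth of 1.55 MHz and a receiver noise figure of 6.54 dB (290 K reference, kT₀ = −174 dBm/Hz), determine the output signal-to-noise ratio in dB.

Noise floor: N = −174 + 10 log₁₀(B) + NF
10 log₁₀(1.55×10⁶) = 61.9 dB
N = −174 + 61.9 + 6.54 = −105.56 dBm
SNR = P_sig − N = −80.7 − (−105.56) = 24.86 dB → 24.9 dB

24.9 dB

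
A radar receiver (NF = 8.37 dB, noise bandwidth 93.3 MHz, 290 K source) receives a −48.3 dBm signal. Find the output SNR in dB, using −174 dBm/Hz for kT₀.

37.6 dB

Noise floor: N = −174 + 10 log₁₀(B) + NF
10 log₁₀(9.33×10⁷) = 79.7 dB
N = −174 + 79.7 + 8.37 = −85.93 dBm
SNR = P_sig − N = −48.3 − (−85.93) = 37.63 dB → 37.6 dB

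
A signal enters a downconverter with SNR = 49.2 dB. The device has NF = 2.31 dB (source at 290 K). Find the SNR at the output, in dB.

By definition F = SNR_in/SNR_out, so in dB: SNR_out = SNR_in − NF
SNR_out = 49.2 − 2.31 = 46.89 dB

46.89 dB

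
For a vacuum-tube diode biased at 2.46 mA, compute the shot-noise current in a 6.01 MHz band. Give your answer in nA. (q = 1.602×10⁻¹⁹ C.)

I_n = √(2qI·B)
2qI·B = 2 × 1.602×10⁻¹⁹ × 2.46×10⁻³ × 6.01×10⁶ = 4.74×10⁻¹⁵ A²
I_n = √(4.74×10⁻¹⁵) = 6.88×10⁻⁸ A = 68.8 nA

68.8 nA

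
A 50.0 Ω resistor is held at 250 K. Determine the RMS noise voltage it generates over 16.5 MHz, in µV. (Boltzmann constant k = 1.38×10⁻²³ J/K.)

3.37 µV

V_n = √(4kTRB)
4kTRB = 4 × 1.38×10⁻²³ × 250 × 5.00×10¹ × 1.65×10⁷ = 1.14×10⁻¹¹ V²
V_n = √(1.14×10⁻¹¹) = 3.37×10⁻⁶ V = 3.37 µV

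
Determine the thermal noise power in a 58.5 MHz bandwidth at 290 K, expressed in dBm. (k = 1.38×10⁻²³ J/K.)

−96.3 dBm

P_n = kTB = 1.38×10⁻²³ × 290 × 5.85×10⁷ = 2.34×10⁻¹³ W
In dBm: 10 log₁₀(2.34×10⁻¹³ / 10⁻³) = −96.3 dBm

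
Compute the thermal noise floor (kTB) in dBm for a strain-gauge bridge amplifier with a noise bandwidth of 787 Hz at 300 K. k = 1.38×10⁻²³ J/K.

−144.9 dBm

P_n = kTB = 1.38×10⁻²³ × 300 × 7.87×10² = 3.26×10⁻¹⁸ W
In dBm: 10 log₁₀(3.26×10⁻¹⁸ / 10⁻³) = −144.9 dBm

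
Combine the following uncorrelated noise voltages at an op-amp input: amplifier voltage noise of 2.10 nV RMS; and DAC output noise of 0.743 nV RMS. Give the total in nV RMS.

2.23 nV

Uncorrelated sources add in power (mean-square): V_tot = √(ΣV_i²)
V_tot = √[(2.10×10⁻⁹)² + (7.43×10⁻¹⁰)²] = 2.23×10⁻⁹ V = 2.23 nV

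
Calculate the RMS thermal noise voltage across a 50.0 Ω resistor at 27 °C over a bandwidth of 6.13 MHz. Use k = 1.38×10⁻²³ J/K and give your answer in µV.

2.25 µV

T = 27 °C + 273.15 = 300.15 K
V_n = √(4kTRB)
4kTRB = 4 × 1.38×10⁻²³ × 300.15 × 5.00×10¹ × 6.13×10⁶ = 5.08×10⁻¹² V²
V_n = √(5.08×10⁻¹²) = 2.25×10⁻⁶ V = 2.25 µV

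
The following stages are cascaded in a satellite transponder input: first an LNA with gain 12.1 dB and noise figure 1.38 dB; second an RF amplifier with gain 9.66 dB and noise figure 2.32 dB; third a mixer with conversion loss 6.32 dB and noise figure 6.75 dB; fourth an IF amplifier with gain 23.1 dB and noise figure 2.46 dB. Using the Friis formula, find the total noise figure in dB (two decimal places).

Convert to linear (a loss of L dB is a gain of −L dB): F_i = 10^(NF_i/10), G_i = 10^(G_i,dB/10)
  Stage 1: F_1 = 10^(1.38/10) = 1.374, G_1 = 10^(12.1/10) = 16.22
  Stage 2: F_2 = 10^(2.32/10) = 1.706, G_2 = 10^(9.66/10) = 9.247
  Stage 3: F_3 = 10^(6.75/10) = 4.732, G_3 = 10^(−6.32/10) = 0.2333
  Stage 4: F_4 = 10^(2.46/10) = 1.762, G_4 = 10^(23.1/10) = 204.2
Friis cascade:
  F = 1.374 + (1.706 − 1)/16.22 + (4.732 − 1)/150.0 + (1.762 − 1)/34.99 = 1.464
NF = 10 log₁₀(1.464) = 1.66 dB

1.66 dB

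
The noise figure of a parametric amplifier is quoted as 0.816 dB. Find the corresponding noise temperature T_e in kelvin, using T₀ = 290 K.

F = 10^(0.816/10) = 1.2067
T_e = (F − 1)·T₀ = (1.2067 − 1) × 290 = 59.9 K

59.9 K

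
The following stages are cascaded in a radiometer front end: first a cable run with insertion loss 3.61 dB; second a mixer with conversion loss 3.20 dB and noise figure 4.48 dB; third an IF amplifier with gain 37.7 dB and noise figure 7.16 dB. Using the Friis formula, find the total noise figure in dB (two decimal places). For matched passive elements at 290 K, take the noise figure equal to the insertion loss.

14.25 dB

Convert to linear (a loss of L dB is a gain of −L dB): F_i = 10^(NF_i/10), G_i = 10^(G_i,dB/10)
  Stage 1: F_1 = 10^(3.61/10) = 2.296, G_1 = 10^(−3.61/10) = 0.4355
  Stage 2: F_2 = 10^(4.48/10) = 2.805, G_2 = 10^(−3.20/10) = 0.4786
  Stage 3: F_3 = 10^(7.16/10) = 5.200, G_3 = 10^(37.7/10) = 5888
Friis cascade:
  F = 2.296 + (2.805 − 1)/0.4355 + (5.200 − 1)/0.2084 = 26.59
NF = 10 log₁₀(26.59) = 14.25 dB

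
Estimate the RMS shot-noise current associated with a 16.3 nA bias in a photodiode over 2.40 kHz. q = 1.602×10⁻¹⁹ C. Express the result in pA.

I_n = √(2qI·B)
2qI·B = 2 × 1.602×10⁻¹⁹ × 1.63×10⁻⁸ × 2.40×10³ = 1.25×10⁻²³ A²
I_n = √(1.25×10⁻²³) = 3.54×10⁻¹² A = 3.54 pA

3.54 pA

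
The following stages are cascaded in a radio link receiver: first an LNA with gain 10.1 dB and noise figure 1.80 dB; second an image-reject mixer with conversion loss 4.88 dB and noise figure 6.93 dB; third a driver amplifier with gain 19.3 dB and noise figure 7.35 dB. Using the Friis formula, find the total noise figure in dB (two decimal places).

5.09 dB

Convert to linear (a loss of L dB is a gain of −L dB): F_i = 10^(NF_i/10), G_i = 10^(G_i,dB/10)
  Stage 1: F_1 = 10^(1.80/10) = 1.514, G_1 = 10^(10.1/10) = 10.23
  Stage 2: F_2 = 10^(6.93/10) = 4.932, G_2 = 10^(−4.88/10) = 0.3251
  Stage 3: F_3 = 10^(7.35/10) = 5.433, G_3 = 10^(19.3/10) = 85.11
Friis cascade:
  F = 1.514 + (4.932 − 1)/10.23 + (5.433 − 1)/3.327 = 3.230
NF = 10 log₁₀(3.230) = 5.09 dB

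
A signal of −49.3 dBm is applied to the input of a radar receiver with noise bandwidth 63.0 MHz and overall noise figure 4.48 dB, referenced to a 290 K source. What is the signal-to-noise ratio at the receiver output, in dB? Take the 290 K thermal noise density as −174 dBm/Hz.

Noise floor: N = −174 + 10 log₁₀(B) + NF
10 log₁₀(6.30×10⁷) = 77.99 dB
N = −174 + 77.99 + 4.48 = −91.53 dBm
SNR = P_sig − N = −49.3 − (−91.53) = 42.23 dB → 42.2 dB

42.2 dB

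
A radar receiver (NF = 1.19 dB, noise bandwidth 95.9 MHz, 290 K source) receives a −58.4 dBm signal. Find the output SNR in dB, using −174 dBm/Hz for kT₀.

Noise floor: N = −174 + 10 log₁₀(B) + NF
10 log₁₀(9.59×10⁷) = 79.82 dB
N = −174 + 79.82 + 1.19 = −92.99 dBm
SNR = P_sig − N = −58.4 − (−92.99) = 34.59 dB → 34.6 dB

34.6 dB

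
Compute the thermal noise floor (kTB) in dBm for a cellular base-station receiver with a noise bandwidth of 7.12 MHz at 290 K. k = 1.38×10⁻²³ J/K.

P_n = kTB = 1.38×10⁻²³ × 290 × 7.12×10⁶ = 2.85×10⁻¹⁴ W
In dBm: 10 log₁₀(2.85×10⁻¹⁴ / 10⁻³) = −105.5 dBm

−105.5 dBm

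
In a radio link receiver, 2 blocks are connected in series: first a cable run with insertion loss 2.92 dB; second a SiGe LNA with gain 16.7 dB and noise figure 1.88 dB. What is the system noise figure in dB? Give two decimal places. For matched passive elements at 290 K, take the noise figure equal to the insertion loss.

4.80 dB

Convert to linear (a loss of L dB is a gain of −L dB): F_i = 10^(NF_i/10), G_i = 10^(G_i,dB/10)
  Stage 1: F_1 = 10^(2.92/10) = 1.959, G_1 = 10^(−2.92/10) = 0.5105
  Stage 2: F_2 = 10^(1.88/10) = 1.542, G_2 = 10^(16.7/10) = 46.77
Friis cascade:
  F = 1.959 + (1.542 − 1)/0.5105 = 3.020
NF = 10 log₁₀(3.020) = 4.80 dB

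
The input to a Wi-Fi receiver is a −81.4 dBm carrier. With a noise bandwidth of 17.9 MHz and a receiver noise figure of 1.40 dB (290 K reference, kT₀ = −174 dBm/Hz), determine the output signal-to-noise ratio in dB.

Noise floor: N = −174 + 10 log₁₀(B) + NF
10 log₁₀(1.79×10⁷) = 72.53 dB
N = −174 + 72.53 + 1.40 = −100.07 dBm
SNR = P_sig − N = −81.4 − (−100.07) = 18.67 dB → 18.7 dB

18.7 dB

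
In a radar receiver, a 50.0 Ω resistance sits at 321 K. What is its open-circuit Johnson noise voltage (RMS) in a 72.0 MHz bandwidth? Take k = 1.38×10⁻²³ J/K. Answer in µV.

7.99 µV

V_n = √(4kTRB)
4kTRB = 4 × 1.38×10⁻²³ × 321 × 5.00×10¹ × 7.20×10⁷ = 6.38×10⁻¹¹ V²
V_n = √(6.38×10⁻¹¹) = 7.99×10⁻⁶ V = 7.99 µV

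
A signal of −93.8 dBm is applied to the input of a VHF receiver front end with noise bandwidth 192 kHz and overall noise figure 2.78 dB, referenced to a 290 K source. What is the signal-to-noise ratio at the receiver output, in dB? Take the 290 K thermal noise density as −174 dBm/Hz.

Noise floor: N = −174 + 10 log₁₀(B) + NF
10 log₁₀(1.92×10⁵) = 52.83 dB
N = −174 + 52.83 + 2.78 = −118.39 dBm
SNR = P_sig − N = −93.8 − (−118.39) = 24.59 dB → 24.6 dB

24.6 dB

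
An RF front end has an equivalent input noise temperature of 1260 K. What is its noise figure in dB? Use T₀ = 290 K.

7.28 dB

F = 1 + T_e/T₀ = 1 + 1260/290 = 5.34483
NF = 10 log₁₀(5.34483) = 7.28 dB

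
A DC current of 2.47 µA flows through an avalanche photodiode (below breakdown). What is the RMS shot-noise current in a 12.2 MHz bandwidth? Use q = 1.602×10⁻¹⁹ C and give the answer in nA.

I_n = √(2qI·B)
2qI·B = 2 × 1.602×10⁻¹⁹ × 2.47×10⁻⁶ × 1.22×10⁷ = 9.65×10⁻¹⁸ A²
I_n = √(9.65×10⁻¹⁸) = 3.11×10⁻⁹ A = 3.11 nA

3.11 nA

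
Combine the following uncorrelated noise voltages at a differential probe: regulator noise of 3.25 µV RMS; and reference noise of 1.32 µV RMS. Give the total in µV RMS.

Uncorrelated sources add in power (mean-square): V_tot = √(ΣV_i²)
V_tot = √[(3.25×10⁻⁶)² + (1.32×10⁻⁶)²] = 3.51×10⁻⁶ V = 3.51 µV

3.51 µV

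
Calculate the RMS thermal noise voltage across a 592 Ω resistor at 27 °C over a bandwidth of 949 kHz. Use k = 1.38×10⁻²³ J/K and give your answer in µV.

T = 27 °C + 273.15 = 300.15 K
V_n = √(4kTRB)
4kTRB = 4 × 1.38×10⁻²³ × 300.15 × 5.92×10² × 9.49×10⁵ = 9.31×10⁻¹² V²
V_n = √(9.31×10⁻¹²) = 3.05×10⁻⁶ V = 3.05 µV

3.05 µV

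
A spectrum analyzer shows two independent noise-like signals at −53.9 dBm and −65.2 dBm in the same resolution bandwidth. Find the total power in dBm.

−53.6 dBm

Convert to linear, add, convert back:
P₁ = 4.07×10⁻⁹ W, P₂ = 3.02×10⁻¹⁰ W
P_tot = 4.38×10⁻⁹ W → 10 log₁₀(P_tot / 10⁻³) = −53.6 dBm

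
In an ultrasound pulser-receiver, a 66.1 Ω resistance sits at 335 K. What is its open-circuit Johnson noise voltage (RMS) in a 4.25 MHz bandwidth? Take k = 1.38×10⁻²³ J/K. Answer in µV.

2.28 µV

V_n = √(4kTRB)
4kTRB = 4 × 1.38×10⁻²³ × 335 × 6.61×10¹ × 4.25×10⁶ = 5.19×10⁻¹² V²
V_n = √(5.19×10⁻¹²) = 2.28×10⁻⁶ V = 2.28 µV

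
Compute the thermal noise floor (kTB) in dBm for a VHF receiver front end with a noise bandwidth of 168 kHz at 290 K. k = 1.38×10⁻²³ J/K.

−121.7 dBm

P_n = kTB = 1.38×10⁻²³ × 290 × 1.68×10⁵ = 6.72×10⁻¹⁶ W
In dBm: 10 log₁₀(6.72×10⁻¹⁶ / 10⁻³) = −121.7 dBm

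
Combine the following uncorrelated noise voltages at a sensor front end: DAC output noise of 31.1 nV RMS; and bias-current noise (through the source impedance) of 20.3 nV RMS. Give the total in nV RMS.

Uncorrelated sources add in power (mean-square): V_tot = √(ΣV_i²)
V_tot = √[(3.11×10⁻⁸)² + (2.03×10⁻⁸)²] = 3.71×10⁻⁸ V = 37.1 nV

37.1 nV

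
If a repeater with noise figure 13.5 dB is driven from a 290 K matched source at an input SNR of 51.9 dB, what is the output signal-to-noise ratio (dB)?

38.4 dB

By definition F = SNR_in/SNR_out, so in dB: SNR_out = SNR_in − NF
SNR_out = 51.9 − 13.5 = 38.4 dB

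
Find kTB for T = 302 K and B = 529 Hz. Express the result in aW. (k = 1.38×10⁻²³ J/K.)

2.20 aW

P_n = kTB = 1.38×10⁻²³ × 302 × 5.29×10² = 2.20×10⁻¹⁸ W = 2.20 aW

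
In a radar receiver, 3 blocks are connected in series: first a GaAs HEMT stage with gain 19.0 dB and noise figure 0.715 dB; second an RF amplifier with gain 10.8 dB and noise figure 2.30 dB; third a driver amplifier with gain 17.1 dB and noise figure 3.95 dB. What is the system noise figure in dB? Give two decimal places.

0.75 dB

Convert to linear (a loss of L dB is a gain of −L dB): F_i = 10^(NF_i/10), G_i = 10^(G_i,dB/10)
  Stage 1: F_1 = 10^(0.715/10) = 1.179, G_1 = 10^(19.0/10) = 79.43
  Stage 2: F_2 = 10^(2.30/10) = 1.698, G_2 = 10^(10.8/10) = 12.02
  Stage 3: F_3 = 10^(3.95/10) = 2.483, G_3 = 10^(17.1/10) = 51.29
Friis cascade:
  F = 1.179 + (1.698 − 1)/79.43 + (2.483 − 1)/955.0 = 1.189
NF = 10 log₁₀(1.189) = 0.75 dB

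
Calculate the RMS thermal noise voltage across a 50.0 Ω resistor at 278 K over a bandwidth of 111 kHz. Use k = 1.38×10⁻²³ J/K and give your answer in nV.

V_n = √(4kTRB)
4kTRB = 4 × 1.38×10⁻²³ × 278 × 5.00×10¹ × 1.11×10⁵ = 8.52×10⁻¹⁴ V²
V_n = √(8.52×10⁻¹⁴) = 2.92×10⁻⁷ V = 292 nV

292 nV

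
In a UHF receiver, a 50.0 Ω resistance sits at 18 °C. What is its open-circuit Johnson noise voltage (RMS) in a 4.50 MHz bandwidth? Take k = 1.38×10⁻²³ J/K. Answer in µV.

1.90 µV

T = 18 °C + 273.15 = 291.15 K
V_n = √(4kTRB)
4kTRB = 4 × 1.38×10⁻²³ × 291.15 × 5.00×10¹ × 4.50×10⁶ = 3.62×10⁻¹² V²
V_n = √(3.62×10⁻¹²) = 1.90×10⁻⁶ V = 1.90 µV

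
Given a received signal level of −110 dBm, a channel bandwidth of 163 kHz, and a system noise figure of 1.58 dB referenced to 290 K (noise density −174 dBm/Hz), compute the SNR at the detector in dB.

Noise floor: N = −174 + 10 log₁₀(B) + NF
10 log₁₀(1.63×10⁵) = 52.12 dB
N = −174 + 52.12 + 1.58 = −120.30 dBm
SNR = P_sig − N = −110 − (−120.30) = 10.30 dB → 10.3 dB

10.3 dB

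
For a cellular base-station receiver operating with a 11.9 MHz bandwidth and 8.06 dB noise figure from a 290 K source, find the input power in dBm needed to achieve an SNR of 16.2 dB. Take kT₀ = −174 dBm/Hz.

−79.0 dBm

Sensitivity = −174 + 10 log₁₀(B) + NF + SNR_min
= −174 + 70.76 + 8.06 + 16.2
= −78.98 dBm → −79.0 dBm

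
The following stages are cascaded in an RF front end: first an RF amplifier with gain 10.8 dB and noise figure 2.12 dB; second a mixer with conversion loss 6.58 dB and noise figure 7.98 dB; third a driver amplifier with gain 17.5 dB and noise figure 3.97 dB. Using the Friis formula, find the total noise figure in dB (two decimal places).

4.21 dB

Convert to linear (a loss of L dB is a gain of −L dB): F_i = 10^(NF_i/10), G_i = 10^(G_i,dB/10)
  Stage 1: F_1 = 10^(2.12/10) = 1.629, G_1 = 10^(10.8/10) = 12.02
  Stage 2: F_2 = 10^(7.98/10) = 6.281, G_2 = 10^(−6.58/10) = 0.2198
  Stage 3: F_3 = 10^(3.97/10) = 2.495, G_3 = 10^(17.5/10) = 56.23
Friis cascade:
  F = 1.629 + (6.281 − 1)/12.02 + (2.495 − 1)/2.642 = 2.634
NF = 10 log₁₀(2.634) = 4.21 dB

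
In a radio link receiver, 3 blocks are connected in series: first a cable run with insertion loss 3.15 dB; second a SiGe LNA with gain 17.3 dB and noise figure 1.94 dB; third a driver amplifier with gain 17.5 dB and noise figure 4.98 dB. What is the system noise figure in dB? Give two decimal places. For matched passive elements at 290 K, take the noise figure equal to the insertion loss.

5.20 dB

Convert to linear (a loss of L dB is a gain of −L dB): F_i = 10^(NF_i/10), G_i = 10^(G_i,dB/10)
  Stage 1: F_1 = 10^(3.15/10) = 2.065, G_1 = 10^(−3.15/10) = 0.4842
  Stage 2: F_2 = 10^(1.94/10) = 1.563, G_2 = 10^(17.3/10) = 53.70
  Stage 3: F_3 = 10^(4.98/10) = 3.148, G_3 = 10^(17.5/10) = 56.23
Friis cascade:
  F = 2.065 + (1.563 − 1)/0.4842 + (3.148 − 1)/26.00 = 3.311
NF = 10 log₁₀(3.311) = 5.20 dB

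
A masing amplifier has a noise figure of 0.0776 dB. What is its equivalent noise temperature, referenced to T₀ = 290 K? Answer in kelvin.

5.23 K

F = 10^(0.0776/10) = 1.01803
T_e = (F − 1)·T₀ = (1.01803 − 1) × 290 = 5.23 K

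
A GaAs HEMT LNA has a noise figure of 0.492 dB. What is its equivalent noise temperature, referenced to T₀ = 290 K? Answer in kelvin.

F = 10^(0.492/10) = 1.11995
T_e = (F − 1)·T₀ = (1.11995 − 1) × 290 = 34.8 K

34.8 K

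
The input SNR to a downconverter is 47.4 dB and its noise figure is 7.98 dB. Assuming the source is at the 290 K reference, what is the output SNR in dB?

By definition F = SNR_in/SNR_out, so in dB: SNR_out = SNR_in − NF
SNR_out = 47.4 − 7.98 = 39.42 dB

39.42 dB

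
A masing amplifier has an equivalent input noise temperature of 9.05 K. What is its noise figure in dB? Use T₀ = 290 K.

F = 1 + T_e/T₀ = 1 + 9.05/290 = 1.03121
NF = 10 log₁₀(1.03121) = 0.133 dB

0.133 dB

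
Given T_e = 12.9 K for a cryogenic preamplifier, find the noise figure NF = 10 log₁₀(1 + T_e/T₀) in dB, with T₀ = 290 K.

0.189 dB

F = 1 + T_e/T₀ = 1 + 12.9/290 = 1.04448
NF = 10 log₁₀(1.04448) = 0.189 dB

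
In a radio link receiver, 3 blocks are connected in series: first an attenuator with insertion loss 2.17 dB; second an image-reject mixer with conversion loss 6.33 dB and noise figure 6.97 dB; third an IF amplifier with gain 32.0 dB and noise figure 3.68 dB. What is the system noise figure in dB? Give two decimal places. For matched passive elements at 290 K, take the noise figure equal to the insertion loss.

Convert to linear (a loss of L dB is a gain of −L dB): F_i = 10^(NF_i/10), G_i = 10^(G_i,dB/10)
  Stage 1: F_1 = 10^(2.17/10) = 1.648, G_1 = 10^(−2.17/10) = 0.6067
  Stage 2: F_2 = 10^(6.97/10) = 4.977, G_2 = 10^(−6.33/10) = 0.2328
  Stage 3: F_3 = 10^(3.68/10) = 2.333, G_3 = 10^(32.0/10) = 1585
Friis cascade:
  F = 1.648 + (4.977 − 1)/0.6067 + (2.333 − 1)/0.1413 = 17.64
NF = 10 log₁₀(17.64) = 12.47 dB

12.47 dB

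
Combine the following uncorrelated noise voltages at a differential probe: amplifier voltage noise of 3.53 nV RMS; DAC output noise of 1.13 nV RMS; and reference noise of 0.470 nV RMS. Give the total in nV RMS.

Uncorrelated sources add in power (mean-square): V_tot = √(ΣV_i²)
V_tot = √[(3.53×10⁻⁹)² + (1.13×10⁻⁹)² + (4.70×10⁻¹⁰)²] = 3.74×10⁻⁹ V = 3.74 nV

3.74 nV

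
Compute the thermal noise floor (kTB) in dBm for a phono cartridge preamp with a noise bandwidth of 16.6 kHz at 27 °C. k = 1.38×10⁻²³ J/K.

T = 27 °C + 273.15 = 300.15 K
P_n = kTB = 1.38×10⁻²³ × 300.15 × 1.66×10⁴ = 6.88×10⁻¹⁷ W
In dBm: 10 log₁₀(6.88×10⁻¹⁷ / 10⁻³) = −131.6 dBm

−131.6 dBm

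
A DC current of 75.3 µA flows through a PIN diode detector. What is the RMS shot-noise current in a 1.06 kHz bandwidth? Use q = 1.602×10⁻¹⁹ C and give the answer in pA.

160 pA

I_n = √(2qI·B)
2qI·B = 2 × 1.602×10⁻¹⁹ × 7.53×10⁻⁵ × 1.06×10³ = 2.56×10⁻²⁰ A²
I_n = √(2.56×10⁻²⁰) = 1.60×10⁻¹⁰ A = 160 pA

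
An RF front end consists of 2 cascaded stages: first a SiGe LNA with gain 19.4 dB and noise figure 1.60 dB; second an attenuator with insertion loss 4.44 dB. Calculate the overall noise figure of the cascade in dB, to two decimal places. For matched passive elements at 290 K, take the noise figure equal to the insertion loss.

Convert to linear (a loss of L dB is a gain of −L dB): F_i = 10^(NF_i/10), G_i = 10^(G_i,dB/10)
  Stage 1: F_1 = 10^(1.60/10) = 1.445, G_1 = 10^(19.4/10) = 87.10
  Stage 2: F_2 = 10^(4.44/10) = 2.780, G_2 = 10^(−4.44/10) = 0.3597
Friis cascade:
  F = 1.445 + (2.780 − 1)/87.10 = 1.466
NF = 10 log₁₀(1.466) = 1.66 dB

1.66 dB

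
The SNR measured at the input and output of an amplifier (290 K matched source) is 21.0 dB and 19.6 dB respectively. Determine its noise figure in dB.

NF (dB) = SNR_in(dB) − SNR_out(dB) when the source is at T₀
NF = 21.0 − 19.6 = 1.4 dB

1.4 dB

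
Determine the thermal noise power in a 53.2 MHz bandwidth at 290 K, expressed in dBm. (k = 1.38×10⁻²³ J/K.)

P_n = kTB = 1.38×10⁻²³ × 290 × 5.32×10⁷ = 2.13×10⁻¹³ W
In dBm: 10 log₁₀(2.13×10⁻¹³ / 10⁻³) = −96.7 dBm

−96.7 dBm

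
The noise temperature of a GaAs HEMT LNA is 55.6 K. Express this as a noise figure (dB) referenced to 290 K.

0.762 dB

F = 1 + T_e/T₀ = 1 + 55.6/290 = 1.19172
NF = 10 log₁₀(1.19172) = 0.762 dB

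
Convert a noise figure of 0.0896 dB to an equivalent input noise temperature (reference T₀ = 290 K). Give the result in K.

F = 10^(0.0896/10) = 1.02085
T_e = (F − 1)·T₀ = (1.02085 − 1) × 290 = 6.05 K

6.05 K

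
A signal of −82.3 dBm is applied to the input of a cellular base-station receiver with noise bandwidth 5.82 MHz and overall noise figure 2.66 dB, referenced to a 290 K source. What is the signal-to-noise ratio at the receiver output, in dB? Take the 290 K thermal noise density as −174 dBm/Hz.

21.4 dB

Noise floor: N = −174 + 10 log₁₀(B) + NF
10 log₁₀(5.82×10⁶) = 67.65 dB
N = −174 + 67.65 + 2.66 = −103.69 dBm
SNR = P_sig − N = −82.3 − (−103.69) = 21.39 dB → 21.4 dB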